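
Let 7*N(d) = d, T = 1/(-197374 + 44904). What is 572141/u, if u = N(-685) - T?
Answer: -610640367890/104441943 ≈ -5846.7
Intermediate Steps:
T = -1/152470 (T = 1/(-152470) = -1/152470 ≈ -6.5587e-6)
N(d) = d/7
u = -104441943/1067290 (u = (1/7)*(-685) - 1*(-1/152470) = -685/7 + 1/152470 = -104441943/1067290 ≈ -97.857)
572141/u = 572141/(-104441943/1067290) = 572141*(-1067290/104441943) = -610640367890/104441943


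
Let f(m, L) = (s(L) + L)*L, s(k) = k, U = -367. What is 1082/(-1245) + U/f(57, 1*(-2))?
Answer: -465571/9960 ≈ -46.744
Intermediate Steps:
f(m, L) = 2*L² (f(m, L) = (L + L)*L = (2*L)*L = 2*L²)
1082/(-1245) + U/f(57, 1*(-2)) = 1082/(-1245) - 367/(2*(1*(-2))²) = 1082*(-1/1245) - 367/(2*(-2)²) = -1082/1245 - 367/(2*4) = -1082/1245 - 367/8 = -465571/9960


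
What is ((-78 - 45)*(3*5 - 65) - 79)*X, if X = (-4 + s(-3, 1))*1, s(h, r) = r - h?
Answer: 0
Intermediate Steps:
X = 0 (X = (-4 + (1 - 1*(-3)))*1 = (-4 + (1 + 3))*1 = (-4 + 4)*1 = 0*1 = 0)
((-78 - 45)*(3*5 - 65) - 79)*X = ((-78 - 45)*(3*5 - 65) - 79)*0 = (-123*(15 - 65) - 79)*0 = (-123*(-50) - 79)*0 = (6150 - 79)*0 = 6071*0 = 0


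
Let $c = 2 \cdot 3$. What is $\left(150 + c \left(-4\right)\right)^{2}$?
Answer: $15876$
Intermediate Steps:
$c = 6$
$\left(150 + c \left(-4\right)\right)^{2} = \left(150 + 6 \left(-4\right)\right)^{2} = \left(150 - 24\right)^{2} = 126^{2} = 15876$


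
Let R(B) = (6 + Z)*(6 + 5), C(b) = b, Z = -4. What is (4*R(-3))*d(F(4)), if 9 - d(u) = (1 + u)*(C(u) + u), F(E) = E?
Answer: -2728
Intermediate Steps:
d(u) = 9 - 2*u*(1 + u) (d(u) = 9 - (1 + u)*(u + u) = 9 - (1 + u)*2*u = 9 - 2*u*(1 + u))
R(B) = 22 (R(B) = (6 - 4)*(6 + 5) = 2*11 = 22)
(4*R(-3))*d(F(4)) = (4*22)*(9 - 2*4 - 2*4²) = 88*(9 - 8 - 2*16) = 88*(9 - 8 - 32) = 88*(-31) = -2728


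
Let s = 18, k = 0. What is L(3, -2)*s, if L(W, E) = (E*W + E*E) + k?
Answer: -36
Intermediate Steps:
L(W, E) = E² + E*W (L(W, E) = (E*W + E*E) + 0 = (E*W + E²) + 0 = (E² + E*W) + 0 = E² + E*W)
L(3, -2)*s = -2*(-2 + 3)*18 = -2*1*18 = -2*18 = -36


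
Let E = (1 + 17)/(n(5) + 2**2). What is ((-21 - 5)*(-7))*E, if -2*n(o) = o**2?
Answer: -6552/17 ≈ -385.41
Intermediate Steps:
n(o) = -o**2/2
E = -36/17 (E = (1 + 17)/(-1/2*5**2 + 2**2) = 18/(-1/2*25 + 4) = 18/(-25/2 + 4) = 18/(-17/2) = 18*(-2/17) = -36/17 ≈ -2.1176)
((-21 - 5)*(-7))*E = ((-21 - 5)*(-7))*(-36/17) = -26*(-7)*(-36/17) = 182*(-36/17) = -6552/17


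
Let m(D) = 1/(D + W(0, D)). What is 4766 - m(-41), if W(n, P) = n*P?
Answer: 195407/41 ≈ 4766.0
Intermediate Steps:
W(n, P) = P*n
m(D) = 1/D (m(D) = 1/(D + D*0) = 1/(D + 0) = 1/D)
4766 - m(-41) = 4766 - 1/(-41) = 4766 - 1*(-1/41) = 4766 + 1/41 = 195407/41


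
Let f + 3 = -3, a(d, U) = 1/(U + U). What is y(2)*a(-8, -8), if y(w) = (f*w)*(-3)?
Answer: -9/4 ≈ -2.2500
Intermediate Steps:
a(d, U) = 1/(2*U)
f = -6 (f = -3 - 3 = -6)
y(w) = 18*w (y(w) = -6*w*(-3) = 18*w)
y(2)*a(-8, -8) = (18*2)*((½)/(-8)) = 36*((½)*(-⅛)) = 36*(-1/16) = -9/4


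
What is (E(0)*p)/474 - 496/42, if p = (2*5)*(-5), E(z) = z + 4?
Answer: -6764/553 ≈ -12.231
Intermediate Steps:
E(z) = 4 + z
p = -50 (p = 10*(-5) = -50)
(E(0)*p)/474 - 496/42 = ((4 + 0)*(-50))/474 - 496/42 = (4*(-50))*(1/474) - 496*1/42 = -200*1/474 - 248/21 = -100/237 - 248/21 = -6764/553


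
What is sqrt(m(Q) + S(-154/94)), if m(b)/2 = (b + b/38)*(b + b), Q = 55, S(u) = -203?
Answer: sqrt(4409767)/19 ≈ 110.52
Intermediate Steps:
m(b) = 78*b**2/19 (m(b) = 2*((b + b/38)*(b + b)) = 2*((b + b*(1/38))*(2*b)) = 2*((b + b/38)*(2*b)) = 2*((39*b/38)*(2*b)) = 2*(39*b**2/19) = 78*b**2/19)
sqrt(m(Q) + S(-154/94)) = sqrt((78/19)*55**2 - 203) = sqrt((78/19)*3025 - 203) = sqrt(235950/19 - 203) = sqrt(232093/19) = sqrt(4409767)/19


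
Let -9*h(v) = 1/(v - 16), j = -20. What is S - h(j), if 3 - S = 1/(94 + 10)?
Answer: 25165/8424 ≈ 2.9873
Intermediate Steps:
h(v) = -1/(9*(-16 + v)) (h(v) = -1/(9*(v - 16)) = -1/(9*(-16 + v)))
S = 311/104 (S = 3 - 1/(94 + 10) = 3 - 1/104 = 311/104 ≈ 2.9904)
S - h(j) = 311/104 - (-1)/(-144 + 9*(-20)) = 311/104 - (-1)/(-144 - 180) = 311/104 - (-1)/(-324) = 311/104 - (-1)*(-1)/324 = 311/104 - 1*1/324 = 311/104 - 1/324 = 25165/8424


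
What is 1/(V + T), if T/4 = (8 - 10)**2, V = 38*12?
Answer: 1/472 ≈ 0.0021186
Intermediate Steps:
V = 456
T = 16 (T = 4*(8 - 10)**2 = 4*(-2)**2 = 4*4 = 16)
1/(V + T) = 1/(456 + 16) = 1/472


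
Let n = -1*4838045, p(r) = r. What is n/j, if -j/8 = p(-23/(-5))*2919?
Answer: 24190225/537096 ≈ 45.039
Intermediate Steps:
j = -537096/5 (j = -8*(-23/(-5))*2919 = -8*(-23*(-1/5))*2919 = -184*2919/5 = -8*67137/5 = -537096/5 ≈ -1.0742e+5)
n = -4838045
n/j = -4838045/(-537096/5) = -4838045*(-5/537096) = 24190225/537096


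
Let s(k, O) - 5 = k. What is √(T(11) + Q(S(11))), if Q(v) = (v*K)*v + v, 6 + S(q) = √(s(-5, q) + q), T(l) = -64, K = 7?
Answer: √(259 - 83*√11) ≈ 4.0348*I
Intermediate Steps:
s(k, O) = 5 + k
S(q) = -6 + √q (S(q) = -6 + √((5 - 5) + q) = -6 + √(0 + q) = -6 + √q)
Q(v) = v + 7*v² (Q(v) = (v*7)*v + v = (7*v)*v + v = 7*v² + v = v + 7*v²)
√(T(11) + Q(S(11))) = √(-64 + (-6 + √11)*(1 + 7*(-6 + √11))) = √(-64 + (-6 + √11)*(1 + (-42 + 7*√11))) = √(-64 + (-6 + √11)*(-41 + 7*√11)) = √(-64 + (-41 + 7*√11)*(-6 + √11))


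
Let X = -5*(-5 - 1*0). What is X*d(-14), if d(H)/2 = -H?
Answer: 700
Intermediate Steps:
d(H) = -2*H (d(H) = 2*(-H) = -2*H)
X = 25 (X = -5*(-5 + 0) = -5*(-5) = 25)
X*d(-14) = 25*(-2*(-14)) = 25*28 = 700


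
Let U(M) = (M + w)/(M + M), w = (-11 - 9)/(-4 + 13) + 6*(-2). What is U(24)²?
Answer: 121/2916 ≈ 0.041495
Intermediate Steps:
w = -128/9 (w = -20/9 - 12 = -128/9 ≈ -14.222)
U(M) = (-128/9 + M)/(2*M) (U(M) = (M - 128/9)/(M + M) = (-128/9 + M)/((2*M)) = (-128/9 + M)*(1/(2*M)) = (-128/9 + M)/(2*M))
U(24)² = ((1/18)*(-128 + 9*24)/24)² = ((1/18)*(1/24)*(-128 + 216))² = ((1/18)*(1/24)*88)² = (11/54)² = 121/2916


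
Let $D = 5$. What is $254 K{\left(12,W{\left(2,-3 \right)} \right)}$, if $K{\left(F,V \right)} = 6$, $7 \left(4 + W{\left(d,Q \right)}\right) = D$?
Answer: $1524$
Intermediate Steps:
$W{\left(d,Q \right)} = - \frac{23}{7}$ ($W{\left(d,Q \right)} = -4 + \frac{1}{7} \cdot 5 = -4 + \frac{5}{7} = - \frac{23}{7}$)
$254 K{\left(12,W{\left(2,-3 \right)} \right)} = 254 \cdot 6 = 1524$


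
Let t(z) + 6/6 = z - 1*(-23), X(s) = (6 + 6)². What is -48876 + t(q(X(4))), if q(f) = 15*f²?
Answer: 262186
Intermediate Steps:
X(s) = 144 (X(s) = 12² = 144)
t(z) = 22 + z (t(z) = -1 + (z - 1*(-23)) = -1 + (z + 23) = -1 + (23 + z) = 22 + z)
-48876 + t(q(X(4))) = -48876 + (22 + 15*144²) = -48876 + (22 + 15*20736) = -48876 + (22 + 311040) = -48876 + 311062 = 262186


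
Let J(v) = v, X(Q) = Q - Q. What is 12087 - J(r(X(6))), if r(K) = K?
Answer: 12087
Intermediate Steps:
X(Q) = 0
12087 - J(r(X(6))) = 12087 - 1*0 = 12087 + 0 = 12087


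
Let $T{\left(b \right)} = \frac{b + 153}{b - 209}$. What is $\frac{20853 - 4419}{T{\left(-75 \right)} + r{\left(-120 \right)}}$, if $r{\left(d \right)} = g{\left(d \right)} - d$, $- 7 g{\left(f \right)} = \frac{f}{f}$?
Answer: $\frac{16335396}{118865} \approx 137.43$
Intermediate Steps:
$g{\left(f \right)} = - \frac{1}{7}$ ($g{\left(f \right)} = - \frac{f \frac{1}{f}}{7} = \left(- \frac{1}{7}\right) 1 = - \frac{1}{7}$)
$r{\left(d \right)} = - \frac{1}{7} - d$
$T{\left(b \right)} = \frac{153 + b}{-209 + b}$
$\frac{20853 - 4419}{T{\left(-75 \right)} + r{\left(-120 \right)}} = \frac{20853 - 4419}{\frac{153 - 75}{-209 - 75} - - \frac{839}{7}} = \frac{16434}{\frac{1}{-284} \cdot 78 + \left(- \frac{1}{7} + 120\right)} = \frac{16434}{\left(- \frac{1}{284}\right) 78 + \frac{839}{7}} = \frac{16434}{- \frac{39}{142} + \frac{839}{7}} = \frac{16434}{\frac{118865}{994}} = 16434 \cdot \frac{994}{118865} = \frac{16335396}{118865}$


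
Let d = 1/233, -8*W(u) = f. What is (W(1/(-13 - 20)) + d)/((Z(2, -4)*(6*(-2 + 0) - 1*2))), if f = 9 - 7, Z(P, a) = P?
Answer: 229/26096 ≈ 0.0087753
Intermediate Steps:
f = 2
W(u) = -¼ (W(u) = -⅛*2 = -¼)
d = 1/233 ≈ 0.0042918
(W(1/(-13 - 20)) + d)/((Z(2, -4)*(6*(-2 + 0) - 1*2))) = (-¼ + 1/233)/((2*(6*(-2 + 0) - 1*2))) = -229*1/(2*(6*(-2) - 2))/932 = -229*1/(2*(-12 - 2))/932 = -229/(932*(2*(-14))) = -229/932/(-28) = -229/932*(-1/28) = 229/26096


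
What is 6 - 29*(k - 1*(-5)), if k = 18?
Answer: -661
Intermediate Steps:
6 - 29*(k - 1*(-5)) = 6 - 29*(18 - 1*(-5)) = 6 - 29*(18 + 5) = 6 - 29*23 = 6 - 667 = -661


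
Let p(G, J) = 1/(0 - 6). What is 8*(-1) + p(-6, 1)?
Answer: -49/6 ≈ -8.1667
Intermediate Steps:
p(G, J) = -⅙ (p(G, J) = 1/(-6) = -⅙)
8*(-1) + p(-6, 1) = 8*(-1) - ⅙ = -8 - ⅙ = -49/6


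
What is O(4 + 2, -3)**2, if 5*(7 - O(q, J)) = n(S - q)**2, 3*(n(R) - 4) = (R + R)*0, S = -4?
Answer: 361/25 ≈ 14.440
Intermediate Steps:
n(R) = 4 (n(R) = 4 + ((R + R)*0)/3 = 4 + ((2*R)*0)/3 = 4 + (1/3)*0 = 4 + 0 = 4)
O(q, J) = 19/5 (O(q, J) = 7 - 1/5*4**2 = 7 - 1/5*16 = 7 - 16/5 = 19/5)
O(4 + 2, -3)**2 = (19/5)**2 = 361/25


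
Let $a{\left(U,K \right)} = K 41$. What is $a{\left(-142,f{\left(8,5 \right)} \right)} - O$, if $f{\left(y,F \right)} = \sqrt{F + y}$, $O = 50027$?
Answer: $-50027 + 41 \sqrt{13} \approx -49879.0$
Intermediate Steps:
$a{\left(U,K \right)} = 41 K$
$a{\left(-142,f{\left(8,5 \right)} \right)} - O = 41 \sqrt{5 + 8} - 50027 = 41 \sqrt{13} - 50027 = -50027 + 41 \sqrt{13}$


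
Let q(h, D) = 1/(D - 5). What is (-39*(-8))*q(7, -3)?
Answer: -39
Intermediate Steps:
q(h, D) = 1/(-5 + D)
(-39*(-8))*q(7, -3) = (-39*(-8))/(-5 - 3) = 312/(-8) = 312*(-1/8) = -39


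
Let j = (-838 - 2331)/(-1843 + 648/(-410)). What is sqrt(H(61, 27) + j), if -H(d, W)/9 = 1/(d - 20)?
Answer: 59*sqrt(103471687126)/15503699 ≈ 1.2241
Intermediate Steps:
H(d, W) = -9/(-20 + d) (H(d, W) = -9/(d - 20) = -9/(-20 + d))
j = 649645/378139 (j = -3169/(-1843 + 648*(-1/410)) = -3169/(-1843 - 324/205) = -3169/(-378139/205) = -3169*(-205/378139) = 649645/378139 ≈ 1.7180)
sqrt(H(61, 27) + j) = sqrt(-9/(-20 + 61) + 649645/378139) = sqrt(-9/41 + 649645/378139) = sqrt(23232194/15503699) = 59*sqrt(103471687126)/15503699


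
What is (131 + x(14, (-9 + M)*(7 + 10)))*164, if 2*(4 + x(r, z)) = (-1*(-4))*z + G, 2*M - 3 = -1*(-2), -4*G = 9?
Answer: -31201/2 ≈ -15601.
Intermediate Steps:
G = -9/4 (G = -¼*9 = -9/4 ≈ -2.2500)
M = 5/2 (M = 3/2 + (-1*(-2))/2 = 3/2 + (½)*2 = 3/2 + 1 = 5/2 ≈ 2.5000)
x(r, z) = -41/8 + 2*z (x(r, z) = -4 + ((-1*(-4))*z - 9/4)/2 = -4 + (4*z - 9/4)/2 = -4 + (-9/4 + 4*z)/2 = -4 + (-9/8 + 2*z) = -41/8 + 2*z)
(131 + x(14, (-9 + M)*(7 + 10)))*164 = (131 + (-41/8 + 2*((-9 + 5/2)*(7 + 10))))*164 = (131 + (-41/8 + 2*(-13/2*17)))*164 = (131 + (-41/8 + 2*(-221/2)))*164 = (131 + (-41/8 - 221))*164 = (131 - 1809/8)*164 = -761/8*164 = -31201/2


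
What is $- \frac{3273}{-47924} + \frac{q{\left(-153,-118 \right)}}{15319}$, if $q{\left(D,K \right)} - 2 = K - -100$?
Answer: $\frac{49372303}{734147756} \approx 0.067251$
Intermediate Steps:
$q{\left(D,K \right)} = 102 + K$ ($q{\left(D,K \right)} = 2 + \left(K - -100\right) = 2 + \left(K + 100\right) = 2 + \left(100 + K\right) = 102 + K$)
$- \frac{3273}{-47924} + \frac{q{\left(-153,-118 \right)}}{15319} = - \frac{3273}{-47924} + \frac{102 - 118}{15319} = \left(-3273\right) \left(- \frac{1}{47924}\right) - \frac{16}{15319} = \frac{3273}{47924} - \frac{16}{15319} = \frac{49372303}{734147756}$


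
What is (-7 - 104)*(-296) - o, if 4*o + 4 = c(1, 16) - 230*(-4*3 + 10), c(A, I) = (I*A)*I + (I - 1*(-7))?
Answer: 130689/4 ≈ 32672.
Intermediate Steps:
c(A, I) = 7 + I + A*I² (c(A, I) = (A*I)*I + (I + 7) = A*I² + (7 + I) = 7 + I + A*I²)
o = 735/4 (o = -1 + ((7 + 16 + 1*16²) - 230*(-4*3 + 10))/4 = -1 + ((7 + 16 + 1*256) - 230*(-12 + 10))/4 = -1 + ((7 + 16 + 256) - 230*(-2))/4 = -1 + (279 + 460)/4 = -1 + (¼)*739 = -1 + 739/4 = 735/4 ≈ 183.75)
(-7 - 104)*(-296) - o = (-7 - 104)*(-296) - 1*735/4 = -111*(-296) - 735/4 = 32856 - 735/4 = 130689/4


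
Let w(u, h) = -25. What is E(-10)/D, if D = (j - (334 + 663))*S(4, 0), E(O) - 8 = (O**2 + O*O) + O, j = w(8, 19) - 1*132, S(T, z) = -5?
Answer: 99/2885 ≈ 0.034315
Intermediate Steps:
j = -157 (j = -25 - 1*132 = -25 - 132 = -157)
E(O) = 8 + O + 2*O**2 (E(O) = 8 + ((O**2 + O*O) + O) = 8 + ((O**2 + O**2) + O) = 8 + (2*O**2 + O) = 8 + (O + 2*O**2) = 8 + O + 2*O**2)
D = 5770 (D = (-157 - (334 + 663))*(-5) = (-157 - 1*997)*(-5) = (-157 - 997)*(-5) = -1154*(-5) = 5770)
E(-10)/D = (8 - 10 + 2*(-10)**2)/5770 = (8 - 10 + 2*100)*(1/5770) = (8 - 10 + 200)*(1/5770) = 198*(1/5770) = 99/2885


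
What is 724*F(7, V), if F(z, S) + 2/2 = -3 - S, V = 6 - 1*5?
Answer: -3620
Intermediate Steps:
V = 1 (V = 6 - 5 = 1)
F(z, S) = -4 - S (F(z, S) = -1 + (-3 - S) = -4 - S)
724*F(7, V) = 724*(-4 - 1*1) = 724*(-4 - 1) = 724*(-5) = -3620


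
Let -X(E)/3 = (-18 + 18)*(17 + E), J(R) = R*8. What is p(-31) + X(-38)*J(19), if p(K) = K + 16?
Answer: -15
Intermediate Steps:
J(R) = 8*R
p(K) = 16 + K
X(E) = 0 (X(E) = -3*(-18 + 18)*(17 + E) = -0*(17 + E) = -3*0 = 0)
p(-31) + X(-38)*J(19) = (16 - 31) + 0*(8*19) = -15 + 0*152 = -15 + 0 = -15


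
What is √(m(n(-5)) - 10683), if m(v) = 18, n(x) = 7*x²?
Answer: 3*I*√1185 ≈ 103.27*I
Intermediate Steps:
√(m(n(-5)) - 10683) = √(18 - 10683) = √(-10665) = 3*I*√1185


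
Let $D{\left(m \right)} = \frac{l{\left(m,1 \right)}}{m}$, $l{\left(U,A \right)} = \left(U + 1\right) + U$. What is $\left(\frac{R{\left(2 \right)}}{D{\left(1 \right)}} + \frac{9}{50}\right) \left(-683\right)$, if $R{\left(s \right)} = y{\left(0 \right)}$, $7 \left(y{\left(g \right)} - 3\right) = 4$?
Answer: $- \frac{982837}{1050} \approx -936.04$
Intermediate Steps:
$y{\left(g \right)} = \frac{25}{7}$ ($y{\left(g \right)} = 3 + \frac{1}{7} \cdot 4 = 3 + \frac{4}{7} = \frac{25}{7}$)
$R{\left(s \right)} = \frac{25}{7}$
$l{\left(U,A \right)} = 1 + 2 U$ ($l{\left(U,A \right)} = \left(1 + U\right) + U = 1 + 2 U$)
$D{\left(m \right)} = \frac{1 + 2 m}{m}$
$\left(\frac{R{\left(2 \right)}}{D{\left(1 \right)}} + \frac{9}{50}\right) \left(-683\right) = \left(\frac{25}{7 \left(2 + 1^{-1}\right)} + \frac{9}{50}\right) \left(-683\right) = \left(\frac{25}{7 \left(2 + 1\right)} + 9 \cdot \frac{1}{50}\right) \left(-683\right) = \left(\frac{25}{7 \cdot 3} + \frac{9}{50}\right) \left(-683\right) = \left(\frac{25}{7} \cdot \frac{1}{3} + \frac{9}{50}\right) \left(-683\right) = \left(\frac{25}{21} + \frac{9}{50}\right) \left(-683\right) = \frac{1439}{1050} \left(-683\right) = - \frac{982837}{1050}$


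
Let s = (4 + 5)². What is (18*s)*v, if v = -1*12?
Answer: -17496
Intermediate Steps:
v = -12
s = 81 (s = 9² = 81)
(18*s)*v = (18*81)*(-12) = 1458*(-12) = -17496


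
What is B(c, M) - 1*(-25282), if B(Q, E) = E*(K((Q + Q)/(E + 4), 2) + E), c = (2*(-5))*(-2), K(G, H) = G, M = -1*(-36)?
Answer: 26614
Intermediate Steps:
M = 36
c = 20 (c = -10*(-2) = 20)
B(Q, E) = E*(E + 2*Q/(4 + E)) (B(Q, E) = E*((Q + Q)/(E + 4) + E) = E*((2*Q)/(4 + E) + E) = E*(2*Q/(4 + E) + E) = E*(E + 2*Q/(4 + E)))
B(c, M) - 1*(-25282) = 36*(2*20 + 36*(4 + 36))/(4 + 36) - 1*(-25282) = 36*(40 + 36*40)/40 + 25282 = 36*(1/40)*(40 + 1440) + 25282 = 36*(1/40)*1480 + 25282 = 1332 + 25282 = 26614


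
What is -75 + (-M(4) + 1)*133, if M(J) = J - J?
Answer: 58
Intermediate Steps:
M(J) = 0
-75 + (-M(4) + 1)*133 = -75 + (-1*0 + 1)*133 = -75 + (0 + 1)*133 = -75 + 1*133 = -75 + 133 = 58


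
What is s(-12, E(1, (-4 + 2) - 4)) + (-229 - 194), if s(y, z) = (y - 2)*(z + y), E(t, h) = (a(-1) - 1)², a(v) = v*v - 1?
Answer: -269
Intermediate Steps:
a(v) = -1 + v² (a(v) = v² - 1 = -1 + v²)
E(t, h) = 1 (E(t, h) = ((-1 + (-1)²) - 1)² = ((-1 + 1) - 1)² = (0 - 1)² = (-1)² = 1)
s(y, z) = (-2 + y)*(y + z)
s(-12, E(1, (-4 + 2) - 4)) + (-229 - 194) = ((-12)² - 2*(-12) - 2*1 - 12*1) + (-229 - 194) = (144 + 24 - 2 - 12) - 423 = 154 - 423 = -269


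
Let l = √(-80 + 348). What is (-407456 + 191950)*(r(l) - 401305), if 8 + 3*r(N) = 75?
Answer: 259436467088/3 ≈ 8.6479e+10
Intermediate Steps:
l = 2*√67 (l = √268 = 2*√67 ≈ 16.371)
r(N) = 67/3 (r(N) = -8/3 + (⅓)*75 = -8/3 + 25 = 67/3)
(-407456 + 191950)*(r(l) - 401305) = (-407456 + 191950)*(67/3 - 401305) = -215506*(-1203848/3) = 259436467088/3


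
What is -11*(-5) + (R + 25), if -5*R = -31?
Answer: 431/5 ≈ 86.200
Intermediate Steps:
R = 31/5 (R = -⅕*(-31) = 31/5 ≈ 6.2000)
-11*(-5) + (R + 25) = -11*(-5) + (31/5 + 25) = 55 + 156/5 = 431/5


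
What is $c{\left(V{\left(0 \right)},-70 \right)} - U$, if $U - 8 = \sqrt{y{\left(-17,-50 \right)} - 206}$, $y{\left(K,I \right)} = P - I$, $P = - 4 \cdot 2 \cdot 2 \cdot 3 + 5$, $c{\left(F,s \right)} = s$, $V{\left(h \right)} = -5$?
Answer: $-78 - i \sqrt{199} \approx -78.0 - 14.107 i$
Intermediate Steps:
$P = -43$ ($P = - 4 \cdot 4 \cdot 3 + 5 = \left(-4\right) 12 + 5 = -48 + 5 = -43$)
$y{\left(K,I \right)} = -43 - I$
$U = 8 + i \sqrt{199}$ ($U = 8 + \sqrt{\left(-43 - -50\right) - 206} = 8 + \sqrt{\left(-43 + 50\right) - 206} = 8 + \sqrt{7 - 206} = 8 + \sqrt{-199} = 8 + i \sqrt{199} \approx 8.0 + 14.107 i$)
$c{\left(V{\left(0 \right)},-70 \right)} - U = -70 - \left(8 + i \sqrt{199}\right) = -78 - i \sqrt{199}$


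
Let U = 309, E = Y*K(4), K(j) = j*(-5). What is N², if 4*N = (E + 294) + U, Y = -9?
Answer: 613089/16 ≈ 38318.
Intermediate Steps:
K(j) = -5*j
E = 180 (E = -(-45)*4 = -9*(-20) = 180)
N = 783/4 (N = ((180 + 294) + 309)/4 = (474 + 309)/4 = (¼)*783 = 783/4 ≈ 195.75)
N² = (783/4)² = 613089/16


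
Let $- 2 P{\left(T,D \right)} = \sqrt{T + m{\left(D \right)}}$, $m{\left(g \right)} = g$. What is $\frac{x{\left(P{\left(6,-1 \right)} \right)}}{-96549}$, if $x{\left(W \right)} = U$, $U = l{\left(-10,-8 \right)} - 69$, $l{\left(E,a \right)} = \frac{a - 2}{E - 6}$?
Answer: $\frac{547}{772392} \approx 0.00070819$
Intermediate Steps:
$l{\left(E,a \right)} = \frac{-2 + a}{-6 + E}$
$P{\left(T,D \right)} = - \frac{\sqrt{D + T}}{2}$ ($P{\left(T,D \right)} = - \frac{\sqrt{T + D}}{2} = - \frac{\sqrt{D + T}}{2}$)
$U = - \frac{547}{8}$ ($U = \frac{-2 - 8}{-6 - 10} - 69 = \frac{1}{-16} \left(-10\right) - 69 = \left(- \frac{1}{16}\right) \left(-10\right) - 69 = \frac{5}{8} - 69 = - \frac{547}{8} \approx -68.375$)
$x{\left(W \right)} = - \frac{547}{8}$
$\frac{x{\left(P{\left(6,-1 \right)} \right)}}{-96549} = - \frac{547}{8 \left(-96549\right)} = \left(- \frac{547}{8}\right) \left(- \frac{1}{96549}\right) = \frac{547}{772392}$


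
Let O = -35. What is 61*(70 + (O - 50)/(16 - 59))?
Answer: 188795/43 ≈ 4390.6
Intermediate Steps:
61*(70 + (O - 50)/(16 - 59)) = 61*(70 + (-35 - 50)/(16 - 59)) = 61*(70 - 85/(-43)) = 61*(70 - 85*(-1/43)) = 61*(70 + 85/43) = 61*(3095/43) = 188795/43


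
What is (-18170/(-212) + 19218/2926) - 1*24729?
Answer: -3820613953/155078 ≈ -24637.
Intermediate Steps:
(-18170/(-212) + 19218/2926) - 1*24729 = (-18170*(-1/212) + 19218*(1/2926)) - 24729 = (9085/106 + 9609/1463) - 24729 = 14309909/155078 - 24729 = -3820613953/155078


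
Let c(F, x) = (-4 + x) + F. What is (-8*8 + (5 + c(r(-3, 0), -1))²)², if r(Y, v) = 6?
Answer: 784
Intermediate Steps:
c(F, x) = -4 + F + x
(-8*8 + (5 + c(r(-3, 0), -1))²)² = (-8*8 + (5 + (-4 + 6 - 1))²)² = (-64 + (5 + 1)²)² = (-64 + 6²)² = (-64 + 36)² = (-28)² = 784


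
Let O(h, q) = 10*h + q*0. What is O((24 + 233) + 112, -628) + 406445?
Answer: 410135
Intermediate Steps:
O(h, q) = 10*h (O(h, q) = 10*h + 0 = 10*h)
O((24 + 233) + 112, -628) + 406445 = 10*((24 + 233) + 112) + 406445 = 10*(257 + 112) + 406445 = 10*369 + 406445 = 3690 + 406445 = 410135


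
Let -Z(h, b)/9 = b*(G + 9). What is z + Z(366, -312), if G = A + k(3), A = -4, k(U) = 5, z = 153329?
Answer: 181409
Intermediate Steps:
G = 1 (G = -4 + 5 = 1)
Z(h, b) = -90*b (Z(h, b) = -9*b*(1 + 9) = -9*b*10 = -90*b)
z + Z(366, -312) = 153329 - 90*(-312) = 153329 + 28080 = 181409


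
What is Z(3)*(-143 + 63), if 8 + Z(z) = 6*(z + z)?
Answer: -2240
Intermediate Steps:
Z(z) = -8 + 12*z (Z(z) = -8 + 6*(z + z) = -8 + 6*(2*z) = -8 + 12*z)
Z(3)*(-143 + 63) = (-8 + 12*3)*(-143 + 63) = (-8 + 36)*(-80) = 28*(-80) = -2240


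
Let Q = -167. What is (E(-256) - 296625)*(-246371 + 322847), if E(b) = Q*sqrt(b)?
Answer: -22684693500 - 204343872*I ≈ -2.2685e+10 - 2.0434e+8*I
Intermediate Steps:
E(b) = -167*sqrt(b)
(E(-256) - 296625)*(-246371 + 322847) = (-2672*I - 296625)*(-246371 + 322847) = (-2672*I - 296625)*76476 = (-296625 - 2672*I)*76476 = -22684693500 - 204343872*I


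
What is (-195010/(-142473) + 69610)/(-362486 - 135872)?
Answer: -4958870270/35501279667 ≈ -0.13968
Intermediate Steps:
(-195010/(-142473) + 69610)/(-362486 - 135872) = (-195010*(-1/142473) + 69610)/(-498358) = (195010/142473 + 69610)*(-1/498358) = (9917740540/142473)*(-1/498358) = -4958870270/35501279667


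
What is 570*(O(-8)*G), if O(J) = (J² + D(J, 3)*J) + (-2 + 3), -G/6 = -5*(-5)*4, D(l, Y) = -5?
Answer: -35910000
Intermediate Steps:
G = -600 (G = -6*(-5*(-5))*4 = -150*4 = -6*100 = -600)
O(J) = 1 + J² - 5*J (O(J) = (J² - 5*J) + (-2 + 3) = (J² - 5*J) + 1 = 1 + J² - 5*J)
570*(O(-8)*G) = 570*((1 + (-8)² - 5*(-8))*(-600)) = 570*((1 + 64 + 40)*(-600)) = 570*(105*(-600)) = 570*(-63000) = -35910000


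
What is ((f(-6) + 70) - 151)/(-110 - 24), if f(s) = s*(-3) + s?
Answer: 69/134 ≈ 0.51493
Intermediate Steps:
f(s) = -2*s (f(s) = -3*s + s = -2*s)
((f(-6) + 70) - 151)/(-110 - 24) = ((-2*(-6) + 70) - 151)/(-110 - 24) = ((12 + 70) - 151)/(-134) = -(82 - 151)/134 = -1/134*(-69) = 69/134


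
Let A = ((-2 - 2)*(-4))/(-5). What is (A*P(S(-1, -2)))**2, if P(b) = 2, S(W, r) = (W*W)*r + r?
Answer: 1024/25 ≈ 40.960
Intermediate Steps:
S(W, r) = r + r*W**2 (S(W, r) = W**2*r + r = r*W**2 + r = r + r*W**2)
A = -16/5 (A = -4*(-4)*(-1/5) = 16*(-1/5) = -16/5 ≈ -3.2000)
(A*P(S(-1, -2)))**2 = (-16/5*2)**2 = (-32/5)**2 = 1024/25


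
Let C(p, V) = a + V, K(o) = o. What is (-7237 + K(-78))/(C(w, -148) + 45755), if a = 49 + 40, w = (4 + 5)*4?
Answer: -1045/6528 ≈ -0.16008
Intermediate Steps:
w = 36 (w = 9*4 = 36)
a = 89
C(p, V) = 89 + V
(-7237 + K(-78))/(C(w, -148) + 45755) = (-7237 - 78)/((89 - 148) + 45755) = -7315/(-59 + 45755) = -7315/45696 = -7315*1/45696 = -1045/6528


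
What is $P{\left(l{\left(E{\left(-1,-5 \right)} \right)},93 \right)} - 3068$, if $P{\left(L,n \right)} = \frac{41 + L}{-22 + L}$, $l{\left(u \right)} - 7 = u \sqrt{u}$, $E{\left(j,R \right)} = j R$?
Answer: $- \frac{61529}{20} - \frac{63 \sqrt{5}}{20} \approx -3083.5$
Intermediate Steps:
$E{\left(j,R \right)} = R j$
$l{\left(u \right)} = 7 + u^{\frac{3}{2}}$ ($l{\left(u \right)} = 7 + u \sqrt{u} = 7 + u^{\frac{3}{2}}$)
$P{\left(L,n \right)} = \frac{41 + L}{-22 + L}$
$P{\left(l{\left(E{\left(-1,-5 \right)} \right)},93 \right)} - 3068 = \frac{41 + \left(7 + \left(\left(-5\right) \left(-1\right)\right)^{\frac{3}{2}}\right)}{-22 + \left(7 + \left(\left(-5\right) \left(-1\right)\right)^{\frac{3}{2}}\right)} - 3068 = \frac{41 + \left(7 + 5^{\frac{3}{2}}\right)}{-22 + \left(7 + 5^{\frac{3}{2}}\right)} - 3068 = \frac{41 + \left(7 + 5 \sqrt{5}\right)}{-22 + \left(7 + 5 \sqrt{5}\right)} - 3068 = \frac{48 + 5 \sqrt{5}}{-15 + 5 \sqrt{5}} - 3068 = -3068 + \frac{48 + 5 \sqrt{5}}{-15 + 5 \sqrt{5}}$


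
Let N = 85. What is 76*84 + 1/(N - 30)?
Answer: 351121/55 ≈ 6384.0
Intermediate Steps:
76*84 + 1/(N - 30) = 76*84 + 1/(85 - 30) = 6384 + 1/55 = 351121/55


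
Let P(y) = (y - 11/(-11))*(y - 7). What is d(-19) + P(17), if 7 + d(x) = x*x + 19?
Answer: 553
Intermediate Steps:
d(x) = 12 + x**2 (d(x) = -7 + (x*x + 19) = -7 + (x**2 + 19) = -7 + (19 + x**2) = 12 + x**2)
P(y) = (1 + y)*(-7 + y) (P(y) = (y - 11*(-1/11))*(-7 + y) = (y + 1)*(-7 + y) = (1 + y)*(-7 + y))
d(-19) + P(17) = (12 + (-19)**2) + (-7 + 17**2 - 6*17) = (12 + 361) + (-7 + 289 - 102) = 373 + 180 = 553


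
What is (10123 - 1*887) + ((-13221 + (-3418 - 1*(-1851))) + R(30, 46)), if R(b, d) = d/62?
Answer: -172089/31 ≈ -5551.3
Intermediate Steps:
R(b, d) = d/62 (R(b, d) = d*(1/62) = d/62)
(10123 - 1*887) + ((-13221 + (-3418 - 1*(-1851))) + R(30, 46)) = (10123 - 1*887) + ((-13221 + (-3418 - 1*(-1851))) + (1/62)*46) = (10123 - 887) + ((-13221 + (-3418 + 1851)) + 23/31) = 9236 + ((-13221 - 1567) + 23/31) = 9236 + (-14788 + 23/31) = 9236 - 458405/31 = -172089/31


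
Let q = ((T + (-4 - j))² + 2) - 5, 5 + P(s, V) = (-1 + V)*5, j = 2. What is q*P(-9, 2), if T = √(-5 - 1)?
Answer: 0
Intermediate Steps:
P(s, V) = -10 + 5*V (P(s, V) = -5 + (-1 + V)*5 = -5 + (-5 + 5*V) = -10 + 5*V)
T = I*√6 (T = √(-6) = I*√6 ≈ 2.4495*I)
q = -3 + (-6 + I*√6)² (q = ((I*√6 + (-4 - 1*2))² + 2) - 5 = ((I*√6 + (-4 - 2))² + 2) - 5 = ((I*√6 - 6)² + 2) - 5 = ((-6 + I*√6)² + 2) - 5 = (2 + (-6 + I*√6)²) - 5 = -3 + (-6 + I*√6)² ≈ 27.0 - 29.394*I)
q*P(-9, 2) = (27 - 12*I*√6)*(-10 + 5*2) = (27 - 12*I*√6)*(-10 + 10) = (27 - 12*I*√6)*0 = 0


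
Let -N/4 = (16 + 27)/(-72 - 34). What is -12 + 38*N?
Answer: 2632/53 ≈ 49.660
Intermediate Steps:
N = 86/53 (N = -4*(16 + 27)/(-72 - 34) = -172/(-106) = -172*(-1)/106 = -4*(-43/106) = 86/53 ≈ 1.6226)
-12 + 38*N = -12 + 38*(86/53) = -12 + 3268/53 = 2632/53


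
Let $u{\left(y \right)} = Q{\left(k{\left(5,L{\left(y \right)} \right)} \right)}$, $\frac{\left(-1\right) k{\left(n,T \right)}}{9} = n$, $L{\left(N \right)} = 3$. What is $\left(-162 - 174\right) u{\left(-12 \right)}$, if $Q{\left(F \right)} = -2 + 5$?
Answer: $-1008$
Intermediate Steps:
$k{\left(n,T \right)} = - 9 n$
$Q{\left(F \right)} = 3$
$u{\left(y \right)} = 3$
$\left(-162 - 174\right) u{\left(-12 \right)} = \left(-162 - 174\right) 3 = \left(-336\right) 3 = -1008$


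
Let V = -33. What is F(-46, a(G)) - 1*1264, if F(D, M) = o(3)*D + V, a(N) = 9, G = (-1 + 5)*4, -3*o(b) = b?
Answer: -1251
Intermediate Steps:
o(b) = -b/3
G = 16 (G = 4*4 = 16)
F(D, M) = -33 - D (F(D, M) = (-⅓*3)*D - 33 = -D - 33 = -33 - D)
F(-46, a(G)) - 1*1264 = (-33 - 1*(-46)) - 1*1264 = (-33 + 46) - 1264 = 13 - 1264 = -1251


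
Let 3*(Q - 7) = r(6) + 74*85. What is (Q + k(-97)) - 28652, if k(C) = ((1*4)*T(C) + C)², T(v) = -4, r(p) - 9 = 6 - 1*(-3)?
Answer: -41320/3 ≈ -13773.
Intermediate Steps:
r(p) = 18 (r(p) = 9 + (6 - 1*(-3)) = 9 + (6 + 3) = 9 + 9 = 18)
k(C) = (-16 + C)² (k(C) = ((1*4)*(-4) + C)² = (4*(-4) + C)² = (-16 + C)²)
Q = 6329/3 (Q = 7 + (18 + 74*85)/3 = 7 + (18 + 6290)/3 = 7 + (⅓)*6308 = 7 + 6308/3 = 6329/3 ≈ 2109.7)
(Q + k(-97)) - 28652 = (6329/3 + (-16 - 97)²) - 28652 = (6329/3 + (-113)²) - 28652 = (6329/3 + 12769) - 28652 = 44636/3 - 28652 = -41320/3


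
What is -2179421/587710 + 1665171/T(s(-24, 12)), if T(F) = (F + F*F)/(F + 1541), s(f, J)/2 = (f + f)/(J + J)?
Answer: 250694339908853/1175420 ≈ 2.1328e+8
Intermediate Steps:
s(f, J) = 2*f/J (s(f, J) = 2*((f + f)/(J + J)) = 2*((2*f)/((2*J))) = 2*((2*f)*(1/(2*J))) = 2*(f/J) = 2*f/J)
T(F) = (F + F**2)/(1541 + F)
-2179421/587710 + 1665171/T(s(-24, 12)) = -2179421/587710 + 1665171/(((2*(-24)/12)*(1 + 2*(-24)/12)/(1541 + 2*(-24)/12))) = -2179421*1/587710 + 1665171/(((2*(-24)*(1/12))*(1 + 2*(-24)*(1/12))/(1541 + 2*(-24)*(1/12)))) = -2179421/587710 + 1665171/((-4*(1 - 4)/(1541 - 4))) = -2179421/587710 + 1665171/((-4*(-3)/1537)) = -2179421/587710 + 1665171/((-4*1/1537*(-3))) = -2179421/587710 + 1665171/(12/1537) = -2179421/587710 + 1665171*(1537/12) = -2179421/587710 + 853122609/4 = 250694339908853/1175420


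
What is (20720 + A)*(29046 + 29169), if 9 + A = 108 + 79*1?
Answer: 1216577070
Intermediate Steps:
A = 178 (A = -9 + (108 + 79*1) = -9 + (108 + 79) = -9 + 187 = 178)
(20720 + A)*(29046 + 29169) = (20720 + 178)*(29046 + 29169) = 20898*58215 = 1216577070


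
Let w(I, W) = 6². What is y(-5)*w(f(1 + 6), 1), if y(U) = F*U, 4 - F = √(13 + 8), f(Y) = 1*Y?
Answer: -720 + 180*√21 ≈ 104.86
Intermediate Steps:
f(Y) = Y
F = 4 - √21 (F = 4 - √(13 + 8) = 4 - √21 ≈ -0.58258)
y(U) = U*(4 - √21) (y(U) = (4 - √21)*U = U*(4 - √21))
w(I, W) = 36
y(-5)*w(f(1 + 6), 1) = -5*(4 - √21)*36 = (-20 + 5*√21)*36 = -720 + 180*√21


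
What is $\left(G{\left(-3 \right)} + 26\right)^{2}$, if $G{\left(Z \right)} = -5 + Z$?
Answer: $324$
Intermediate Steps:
$\left(G{\left(-3 \right)} + 26\right)^{2} = \left(\left(-5 - 3\right) + 26\right)^{2} = \left(-8 + 26\right)^{2} = 18^{2} = 324$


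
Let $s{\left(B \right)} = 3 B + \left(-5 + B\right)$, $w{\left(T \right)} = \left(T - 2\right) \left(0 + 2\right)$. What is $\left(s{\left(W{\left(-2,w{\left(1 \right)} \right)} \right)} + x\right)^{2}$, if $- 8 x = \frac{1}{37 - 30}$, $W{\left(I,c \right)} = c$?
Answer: $\frac{531441}{3136} \approx 169.46$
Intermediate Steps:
$w{\left(T \right)} = -4 + 2 T$ ($w{\left(T \right)} = \left(-2 + T\right) 2 = -4 + 2 T$)
$s{\left(B \right)} = -5 + 4 B$
$x = - \frac{1}{56}$ ($x = - \frac{1}{8 \left(37 - 30\right)} = - \frac{1}{8 \cdot 7} = \left(- \frac{1}{8}\right) \frac{1}{7} = - \frac{1}{56} \approx -0.017857$)
$\left(s{\left(W{\left(-2,w{\left(1 \right)} \right)} \right)} + x\right)^{2} = \left(\left(-5 + 4 \left(-4 + 2 \cdot 1\right)\right) - \frac{1}{56}\right)^{2} = \left(\left(-5 + 4 \left(-4 + 2\right)\right) - \frac{1}{56}\right)^{2} = \left(\left(-5 + 4 \left(-2\right)\right) - \frac{1}{56}\right)^{2} = \left(\left(-5 - 8\right) - \frac{1}{56}\right)^{2} = \left(-13 - \frac{1}{56}\right)^{2} = \left(- \frac{729}{56}\right)^{2} = \frac{531441}{3136}$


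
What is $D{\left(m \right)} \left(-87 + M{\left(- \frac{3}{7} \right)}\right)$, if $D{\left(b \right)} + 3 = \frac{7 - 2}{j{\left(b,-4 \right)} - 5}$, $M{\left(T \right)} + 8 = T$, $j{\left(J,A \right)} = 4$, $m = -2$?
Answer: $\frac{5344}{7} \approx 763.43$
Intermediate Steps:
$M{\left(T \right)} = -8 + T$
$D{\left(b \right)} = -8$ ($D{\left(b \right)} = -3 + \frac{7 - 2}{4 - 5} = -3 + \frac{5}{-1} = -3 + 5 \left(-1\right) = -3 - 5 = -8$)
$D{\left(m \right)} \left(-87 + M{\left(- \frac{3}{7} \right)}\right) = - 8 \left(-87 - \left(8 + \frac{3}{7}\right)\right) = - 8 \left(-87 - \frac{59}{7}\right) = \left(-8\right) \left(- \frac{668}{7}\right) = \frac{5344}{7}$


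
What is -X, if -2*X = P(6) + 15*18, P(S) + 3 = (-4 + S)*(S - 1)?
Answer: 277/2 ≈ 138.50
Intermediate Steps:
P(S) = -3 + (-1 + S)*(-4 + S) (P(S) = -3 + (-4 + S)*(S - 1) = -3 + (-4 + S)*(-1 + S) = -3 + (-1 + S)*(-4 + S))
X = -277/2 (X = -((1 + 6**2 - 5*6) + 15*18)/2 = -((1 + 36 - 30) + 270)/2 = -(7 + 270)/2 = -1/2*277 = -277/2 ≈ -138.50)
-X = -1*(-277/2) = 277/2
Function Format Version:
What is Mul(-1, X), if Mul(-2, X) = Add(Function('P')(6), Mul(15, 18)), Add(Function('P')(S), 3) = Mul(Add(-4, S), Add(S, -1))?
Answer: Rational(277, 2) ≈ 138.50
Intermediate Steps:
Function('P')(S) = Add(-3, Mul(Add(-1, S), Add(-4, S))) (Function('P')(S) = Add(-3, Mul(Add(-4, S), Add(S, -1))) = Add(-3, Mul(Add(-4, S), Add(-1, S))) = Add(-3, Mul(Add(-1, S), Add(-4, S))))
X = Rational(-277, 2) (X = Mul(Rational(-1, 2), Add(Add(1, Pow(6, 2), Mul(-5, 6)), Mul(15, 18))) = Mul(Rational(-1, 2), Add(Add(1, 36, -30), 270)) = Mul(Rational(-1, 2), Add(7, 270)) = Mul(Rational(-1, 2), 277) = Rational(-277, 2) ≈ -138.50)
Mul(-1, X) = Mul(-1, Rational(-277, 2)) = Rational(277, 2)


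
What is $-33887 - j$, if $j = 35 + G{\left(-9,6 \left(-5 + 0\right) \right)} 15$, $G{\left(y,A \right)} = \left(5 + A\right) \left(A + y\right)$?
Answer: $-48547$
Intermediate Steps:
$j = 14660$ ($j = 35 + \left(\left(6 \left(-5 + 0\right)\right)^{2} + 5 \cdot 6 \left(-5 + 0\right) + 5 \left(-9\right) + 6 \left(-5 + 0\right) \left(-9\right)\right) 15 = 35 + \left(\left(6 \left(-5\right)\right)^{2} + 5 \cdot 6 \left(-5\right) - 45 + 6 \left(-5\right) \left(-9\right)\right) 15 = 35 + \left(\left(-30\right)^{2} + 5 \left(-30\right) - 45 - -270\right) 15 = 35 + \left(900 - 150 - 45 + 270\right) 15 = 35 + 975 \cdot 15 = 35 + 14625 = 14660$)
$-33887 - j = -33887 - 14660 = -48547$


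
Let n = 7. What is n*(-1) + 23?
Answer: 16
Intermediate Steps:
n*(-1) + 23 = 7*(-1) + 23 = -7 + 23 = 16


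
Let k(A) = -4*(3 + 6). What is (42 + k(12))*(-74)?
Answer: -444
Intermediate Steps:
k(A) = -36 (k(A) = -4*9 = -36)
(42 + k(12))*(-74) = (42 - 36)*(-74) = 6*(-74) = -444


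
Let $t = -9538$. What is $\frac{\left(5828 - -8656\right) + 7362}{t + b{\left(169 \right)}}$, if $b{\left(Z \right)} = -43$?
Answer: $- \frac{1986}{871} \approx -2.2801$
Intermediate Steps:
$\frac{\left(5828 - -8656\right) + 7362}{t + b{\left(169 \right)}} = \frac{\left(5828 - -8656\right) + 7362}{-9538 - 43} = \frac{\left(5828 + 8656\right) + 7362}{-9581} = \left(14484 + 7362\right) \left(- \frac{1}{9581}\right) = 21846 \left(- \frac{1}{9581}\right) = - \frac{1986}{871}$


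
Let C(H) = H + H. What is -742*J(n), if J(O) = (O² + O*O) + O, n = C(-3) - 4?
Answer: -140980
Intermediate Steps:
C(H) = 2*H
n = -10 (n = 2*(-3) - 4 = -6 - 4 = -10)
J(O) = O + 2*O² (J(O) = (O² + O²) + O = 2*O² + O = O + 2*O²)
-742*J(n) = -(-7420)*(1 + 2*(-10)) = -(-7420)*(1 - 20) = -(-7420)*(-19) = -742*190 = -140980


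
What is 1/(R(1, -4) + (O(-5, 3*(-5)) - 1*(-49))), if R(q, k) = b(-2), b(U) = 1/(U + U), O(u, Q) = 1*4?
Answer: 4/211 ≈ 0.018957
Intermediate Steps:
O(u, Q) = 4
b(U) = 1/(2*U)
R(q, k) = -¼ (R(q, k) = (½)/(-2) = (½)*(-½) = -¼)
1/(R(1, -4) + (O(-5, 3*(-5)) - 1*(-49))) = 1/(-¼ + (4 - 1*(-49))) = 1/(-¼ + (4 + 49)) = 1/(-¼ + 53) = 1/(211/4) = 4/211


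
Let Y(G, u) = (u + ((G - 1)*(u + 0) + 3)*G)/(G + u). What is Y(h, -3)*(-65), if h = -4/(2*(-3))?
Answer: -65/7 ≈ -9.2857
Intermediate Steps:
h = ⅔ (h = -4/(-6) = -4*(-⅙) = ⅔ ≈ 0.66667)
Y(G, u) = (u + G*(3 + u*(-1 + G)))/(G + u) (Y(G, u) = (u + ((-1 + G)*u + 3)*G)/(G + u) = (u + (u*(-1 + G) + 3)*G)/(G + u) = (u + (3 + u*(-1 + G))*G)/(G + u) = (u + G*(3 + u*(-1 + G)))/(G + u))
Y(h, -3)*(-65) = ((-3 + 3*(⅔) - 3*(⅔)² - 1*⅔*(-3))/(⅔ - 3))*(-65) = ((-3 + 2 - 3*4/9 + 2)/(-7/3))*(-65) = -3*(-3 + 2 - 4/3 + 2)/7*(-65) = -3/7*(-⅓)*(-65) = (⅐)*(-65) = -65/7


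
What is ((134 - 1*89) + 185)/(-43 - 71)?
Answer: -115/57 ≈ -2.0175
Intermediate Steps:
((134 - 1*89) + 185)/(-43 - 71) = ((134 - 89) + 185)/(-114) = (45 + 185)*(-1/114) = 230*(-1/114) = -115/57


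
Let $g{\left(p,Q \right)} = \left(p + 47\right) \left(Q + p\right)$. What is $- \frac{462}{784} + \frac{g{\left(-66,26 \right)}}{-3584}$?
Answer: $- \frac{359}{448} \approx -0.80134$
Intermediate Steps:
$g{\left(p,Q \right)} = \left(47 + p\right) \left(Q + p\right)$
$- \frac{462}{784} + \frac{g{\left(-66,26 \right)}}{-3584} = - \frac{462}{784} + \frac{\left(-66\right)^{2} + 47 \cdot 26 + 47 \left(-66\right) + 26 \left(-66\right)}{-3584} = \left(-462\right) \frac{1}{784} + \left(4356 + 1222 - 3102 - 1716\right) \left(- \frac{1}{3584}\right) = - \frac{33}{56} + 760 \left(- \frac{1}{3584}\right) = - \frac{33}{56} - \frac{95}{448} = - \frac{359}{448}$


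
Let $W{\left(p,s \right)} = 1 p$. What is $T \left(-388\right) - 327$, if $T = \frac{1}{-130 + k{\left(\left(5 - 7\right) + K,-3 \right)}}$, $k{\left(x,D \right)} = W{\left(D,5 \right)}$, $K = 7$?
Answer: $- \frac{43103}{133} \approx -324.08$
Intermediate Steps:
$W{\left(p,s \right)} = p$
$k{\left(x,D \right)} = D$
$T = - \frac{1}{133}$ ($T = \frac{1}{-130 - 3} = \frac{1}{-133} = - \frac{1}{133} \approx -0.0075188$)
$T \left(-388\right) - 327 = \left(- \frac{1}{133}\right) \left(-388\right) - 327 = \frac{388}{133} - 327 = - \frac{43103}{133}$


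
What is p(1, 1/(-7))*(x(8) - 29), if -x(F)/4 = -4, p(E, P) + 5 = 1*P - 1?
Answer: 559/7 ≈ 79.857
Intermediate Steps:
p(E, P) = -6 + P (p(E, P) = -5 + (1*P - 1) = -5 + (P - 1) = -5 + (-1 + P) = -6 + P)
x(F) = 16 (x(F) = -4*(-4) = 16)
p(1, 1/(-7))*(x(8) - 29) = (-6 + 1/(-7))*(16 - 29) = (-6 + 1*(-⅐))*(-13) = (-6 - ⅐)*(-13) = -43/7*(-13) = 559/7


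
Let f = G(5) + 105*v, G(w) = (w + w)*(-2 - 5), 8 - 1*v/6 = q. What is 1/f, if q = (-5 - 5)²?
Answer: -1/58030 ≈ -1.7232e-5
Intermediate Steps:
q = 100 (q = (-10)² = 100)
v = -552 (v = 48 - 6*100 = 48 - 600 = -552)
G(w) = -14*w (G(w) = (2*w)*(-7) = -14*w)
f = -58030 (f = -14*5 + 105*(-552) = -70 - 57960 = -58030)
1/f = 1/(-58030) = -1/58030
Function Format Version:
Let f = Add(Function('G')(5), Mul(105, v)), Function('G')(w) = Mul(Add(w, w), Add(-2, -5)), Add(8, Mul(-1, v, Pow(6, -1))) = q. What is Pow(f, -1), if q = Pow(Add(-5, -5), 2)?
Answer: Rational(-1, 58030) ≈ -1.7232e-5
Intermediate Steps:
q = 100 (q = Pow(-10, 2) = 100)
v = -552 (v = Add(48, Mul(-6, 100)) = Add(48, -600) = -552)
Function('G')(w) = Mul(-14, w) (Function('G')(w) = Mul(Mul(2, w), -7) = Mul(-14, w))
f = -58030 (f = Add(Mul(-14, 5), Mul(105, -552)) = Add(-70, -57960) = -58030)
Pow(f, -1) = Pow(-58030, -1) = Rational(-1, 58030)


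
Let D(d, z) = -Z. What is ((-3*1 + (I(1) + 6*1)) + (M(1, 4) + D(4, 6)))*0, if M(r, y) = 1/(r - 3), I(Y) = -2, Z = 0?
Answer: 0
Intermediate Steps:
M(r, y) = 1/(-3 + r)
D(d, z) = 0 (D(d, z) = -1*0 = 0)
((-3*1 + (I(1) + 6*1)) + (M(1, 4) + D(4, 6)))*0 = ((-3*1 + (-2 + 6*1)) + (1/(-3 + 1) + 0))*0 = ((-3 + (-2 + 6)) + (1/(-2) + 0))*0 = ((-3 + 4) + (-½ + 0))*0 = (1 - ½)*0 = (½)*0 = 0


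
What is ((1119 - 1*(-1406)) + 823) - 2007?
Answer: 1341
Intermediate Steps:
((1119 - 1*(-1406)) + 823) - 2007 = ((1119 + 1406) + 823) - 2007 = (2525 + 823) - 2007 = 3348 - 2007 = 1341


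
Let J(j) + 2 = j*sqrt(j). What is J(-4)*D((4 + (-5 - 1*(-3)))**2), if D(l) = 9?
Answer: -18 - 72*I ≈ -18.0 - 72.0*I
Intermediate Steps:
J(j) = -2 + j**(3/2) (J(j) = -2 + j*sqrt(j) = -2 + j**(3/2))
J(-4)*D((4 + (-5 - 1*(-3)))**2) = (-2 + (-4)**(3/2))*9 = (-2 - 8*I)*9 = -18 - 72*I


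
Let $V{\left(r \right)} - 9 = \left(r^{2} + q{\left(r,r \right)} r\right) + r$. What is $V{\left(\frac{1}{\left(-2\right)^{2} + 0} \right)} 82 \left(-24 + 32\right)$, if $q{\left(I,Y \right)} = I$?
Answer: $6150$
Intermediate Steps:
$V{\left(r \right)} = 9 + r + 2 r^{2}$ ($V{\left(r \right)} = 9 + \left(\left(r^{2} + r r\right) + r\right) = 9 + \left(\left(r^{2} + r^{2}\right) + r\right) = 9 + \left(2 r^{2} + r\right) = 9 + \left(r + 2 r^{2}\right) = 9 + r + 2 r^{2}$)
$V{\left(\frac{1}{\left(-2\right)^{2} + 0} \right)} 82 \left(-24 + 32\right) = \left(9 + \frac{1}{\left(-2\right)^{2} + 0} + 2 \left(\frac{1}{\left(-2\right)^{2} + 0}\right)^{2}\right) 82 \left(-24 + 32\right) = \left(9 + \frac{1}{4 + 0} + 2 \left(\frac{1}{4 + 0}\right)^{2}\right) 82 \cdot 8 = \left(9 + \frac{1}{4} + 2 \left(\frac{1}{4}\right)^{2}\right) 82 \cdot 8 = \left(9 + \frac{1}{4} + \frac{2}{16}\right) 82 \cdot 8 = \left(9 + \frac{1}{4} + 2 \cdot \frac{1}{16}\right) 82 \cdot 8 = \left(9 + \frac{1}{4} + \frac{1}{8}\right) 82 \cdot 8 = \frac{75}{8} \cdot 82 \cdot 8 = \frac{3075}{4} \cdot 8 = 6150$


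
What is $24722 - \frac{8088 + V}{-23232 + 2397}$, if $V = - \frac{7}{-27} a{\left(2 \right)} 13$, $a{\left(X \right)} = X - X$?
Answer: $\frac{171696986}{6945} \approx 24722.0$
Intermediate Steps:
$a{\left(X \right)} = 0$
$V = 0$ ($V = - \frac{7}{-27} \cdot 0 \cdot 13 = \left(-7\right) \left(- \frac{1}{27}\right) 0 \cdot 13 = \frac{7}{27} \cdot 0 \cdot 13 = 0 \cdot 13 = 0$)
$24722 - \frac{8088 + V}{-23232 + 2397} = 24722 - \frac{8088 + 0}{-23232 + 2397} = 24722 - \frac{8088}{-20835} = 24722 - 8088 \left(- \frac{1}{20835}\right) = 24722 - - \frac{2696}{6945} = 24722 + \frac{2696}{6945} = \frac{171696986}{6945}$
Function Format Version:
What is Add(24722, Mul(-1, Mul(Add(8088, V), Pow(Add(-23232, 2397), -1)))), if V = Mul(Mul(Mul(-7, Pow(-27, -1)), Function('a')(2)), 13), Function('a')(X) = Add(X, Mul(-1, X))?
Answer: Rational(171696986, 6945) ≈ 24722.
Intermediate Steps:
Function('a')(X) = 0
V = 0 (V = Mul(Mul(Mul(-7, Pow(-27, -1)), 0), 13) = Mul(Mul(Mul(-7, Rational(-1, 27)), 0), 13) = Mul(Mul(Rational(7, 27), 0), 13) = Mul(0, 13) = 0)
Add(24722, Mul(-1, Mul(Add(8088, V), Pow(Add(-23232, 2397), -1)))) = Add(24722, Mul(-1, Mul(Add(8088, 0), Pow(Add(-23232, 2397), -1)))) = Add(24722, Mul(-1, Mul(8088, Pow(-20835, -1)))) = Add(24722, Mul(-1, Mul(8088, Rational(-1, 20835)))) = Add(24722, Mul(-1, Rational(-2696, 6945))) = Add(24722, Rational(2696, 6945)) = Rational(171696986, 6945)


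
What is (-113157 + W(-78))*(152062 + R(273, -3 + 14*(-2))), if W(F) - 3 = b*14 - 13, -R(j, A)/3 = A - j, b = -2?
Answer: -17315891930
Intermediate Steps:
R(j, A) = -3*A + 3*j (R(j, A) = -3*(A - j) = -3*A + 3*j)
W(F) = -38 (W(F) = 3 + (-2*14 - 13) = 3 + (-28 - 13) = 3 - 41 = -38)
(-113157 + W(-78))*(152062 + R(273, -3 + 14*(-2))) = (-113157 - 38)*(152062 + (-3*(-3 + 14*(-2)) + 3*273)) = -113195*(152062 + (-3*(-3 - 28) + 819)) = -113195*(152062 + (-3*(-31) + 819)) = -113195*(152062 + (93 + 819)) = -113195*(152062 + 912) = -113195*152974 = -17315891930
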